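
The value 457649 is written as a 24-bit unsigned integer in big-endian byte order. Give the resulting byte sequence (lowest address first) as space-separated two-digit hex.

457649 in hexadecimal, padded to 24 bits, is 0x06FBB1.
Split into bytes (most-significant first): 06 FB B1.
Big-endian: lowest address holds the most-significant byte.
So the memory order matches the most-significant-first order: 06 FB B1.

06 FB B1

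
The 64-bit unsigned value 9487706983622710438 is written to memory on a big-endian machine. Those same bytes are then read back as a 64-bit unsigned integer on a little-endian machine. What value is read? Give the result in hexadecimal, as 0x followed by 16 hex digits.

0xA614D3CB3B1BAB83

9487706983622710438 in 64-bit hexadecimal is 0x83AB1B3BCBD314A6.
Stored big-endian, the bytes at ascending addresses are 83 AB 1B 3B CB D3 14 A6.
Read back as little-endian, the first byte is least significant, giving 0xA614D3CB3B1BAB83.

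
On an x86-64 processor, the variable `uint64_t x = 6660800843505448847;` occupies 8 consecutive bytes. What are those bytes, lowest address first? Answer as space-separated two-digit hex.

6660800843505448847 in hexadecimal, padded to 64 bits, is 0x5C6FEB13A4C3B78F.
Split into bytes (most-significant first): 5C 6F EB 13 A4 C3 B7 8F.
Little-endian stores the least-significant byte at the lowest address.
So at ascending addresses the bytes are 8F B7 C3 A4 13 EB 6F 5C.

8F B7 C3 A4 13 EB 6F 5C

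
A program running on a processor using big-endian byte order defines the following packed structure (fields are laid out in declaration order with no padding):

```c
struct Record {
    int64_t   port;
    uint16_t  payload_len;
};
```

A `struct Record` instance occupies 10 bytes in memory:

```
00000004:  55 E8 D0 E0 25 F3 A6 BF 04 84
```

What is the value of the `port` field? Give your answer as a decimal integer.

`port` is the first field, at byte offset 0, occupying 8 bytes.
Bytes at offsets 0..7: 55 E8 D0 E0 25 F3 A6 BF.
Big-endian stores the most-significant byte at the lowest address.
The bytes are already most-significant first: 0x55E8D0E025F3A6BF.
0x55E8D0E025F3A6BF = 6190427348948723391.

6190427348948723391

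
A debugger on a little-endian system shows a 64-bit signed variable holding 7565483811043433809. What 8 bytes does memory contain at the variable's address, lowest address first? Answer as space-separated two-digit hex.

7565483811043433809 in hexadecimal, padded to 64 bits, is 0x68FDFF7147365D51.
Split into bytes (most-significant first): 68 FD FF 71 47 36 5D 51.
In little-endian order the low byte comes first in memory.
So at ascending addresses the bytes are 51 5D 36 47 71 FF FD 68.

51 5D 36 47 71 FF FD 68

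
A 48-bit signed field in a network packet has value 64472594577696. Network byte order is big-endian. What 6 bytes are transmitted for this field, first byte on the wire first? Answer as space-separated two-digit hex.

3A A3 32 18 F9 20

64472594577696 in hexadecimal, padded to 48 bits, is 0x3AA33218F920.
Split into bytes (most-significant first): 3A A3 32 18 F9 20.
In big-endian order the high byte comes first in memory.
So the memory order matches the most-significant-first order: 3A A3 32 18 F9 20.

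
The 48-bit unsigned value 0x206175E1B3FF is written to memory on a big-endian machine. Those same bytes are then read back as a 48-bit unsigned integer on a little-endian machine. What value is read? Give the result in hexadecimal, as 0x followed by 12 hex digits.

0xFFB3E1756120

Stored big-endian, the bytes at ascending addresses are 20 61 75 E1 B3 FF.
Read back as little-endian, the first byte is least significant, giving 0xFFB3E1756120.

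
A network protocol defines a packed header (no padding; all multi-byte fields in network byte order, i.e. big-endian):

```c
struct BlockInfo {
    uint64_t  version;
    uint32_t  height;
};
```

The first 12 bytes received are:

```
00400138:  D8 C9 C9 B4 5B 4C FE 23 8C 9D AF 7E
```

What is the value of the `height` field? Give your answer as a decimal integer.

2359144318

`height` follows `version` (8 bytes), so it starts at byte offset 8 and occupies 4 bytes.
Bytes at offsets 8..11: 8C 9D AF 7E.
In big-endian order the high byte comes first in memory.
The bytes are already most-significant first: 0x8C9DAF7E.
0x8C9DAF7E = 2359144318.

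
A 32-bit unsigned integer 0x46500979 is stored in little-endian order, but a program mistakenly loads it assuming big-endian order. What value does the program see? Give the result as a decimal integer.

Stored little-endian, the bytes at ascending addresses are 79 09 50 46.
Read back as big-endian, the last byte is least significant, giving 0x79095046.
0x79095046 = 2030653510.

2030653510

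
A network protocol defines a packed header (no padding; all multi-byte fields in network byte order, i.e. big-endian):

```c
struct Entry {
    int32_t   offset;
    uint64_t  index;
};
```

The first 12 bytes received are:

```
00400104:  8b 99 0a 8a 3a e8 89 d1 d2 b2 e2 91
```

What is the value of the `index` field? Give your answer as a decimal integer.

`index` follows `offset` (4 bytes), so it starts at byte offset 4 and occupies 8 bytes.
Bytes at offsets 4..11: 3A E8 89 D1 D2 B2 E2 91.
Big-endian stores the most-significant byte at the lowest address.
The bytes are already most-significant first: 0x3AE889D1D2B2E291.
0x3AE889D1D2B2E291 = 4244794183072801425.

4244794183072801425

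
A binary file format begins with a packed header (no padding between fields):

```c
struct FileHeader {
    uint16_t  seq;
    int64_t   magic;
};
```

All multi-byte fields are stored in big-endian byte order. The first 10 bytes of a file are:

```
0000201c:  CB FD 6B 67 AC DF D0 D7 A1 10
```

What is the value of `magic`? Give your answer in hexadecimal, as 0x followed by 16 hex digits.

`magic` follows `seq` (2 bytes), so it starts at byte offset 2 and occupies 8 bytes.
Bytes at offsets 2..9: 6B 67 AC DF D0 D7 A1 10.
Big-endian: lowest address holds the most-significant byte.
The bytes are already most-significant first: 0x6B67ACDFD0D7A110.

0x6B67ACDFD0D7A110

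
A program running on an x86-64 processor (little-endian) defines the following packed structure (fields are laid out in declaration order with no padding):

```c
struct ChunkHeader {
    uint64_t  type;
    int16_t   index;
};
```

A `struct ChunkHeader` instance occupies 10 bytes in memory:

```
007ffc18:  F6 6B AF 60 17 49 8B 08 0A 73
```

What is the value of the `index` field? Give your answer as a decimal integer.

`index` follows `type` (8 bytes), so it starts at byte offset 8 and occupies 2 bytes.
Bytes at offsets 8..9: 0A 73.
Little-endian stores the least-significant byte at the lowest address.
Reassemble most-significant byte first: 73 0A → 0x730A.
0x730A = 29450.

29450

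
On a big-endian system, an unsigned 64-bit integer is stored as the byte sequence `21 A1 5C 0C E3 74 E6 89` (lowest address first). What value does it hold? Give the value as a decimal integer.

2423319284927489673

Big-endian stores the most-significant byte at the lowest address.
The bytes are already most-significant first: 0x21A15C0CE374E689.
0x21A15C0CE374E689 = 2423319284927489673.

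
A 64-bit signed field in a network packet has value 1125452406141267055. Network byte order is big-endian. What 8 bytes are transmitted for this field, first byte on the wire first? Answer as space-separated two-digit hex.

1125452406141267055 in hexadecimal, padded to 64 bits, is 0x0F9E69001FA8AC6F.
Split into bytes (most-significant first): 0F 9E 69 00 1F A8 AC 6F.
Big-endian stores the most-significant byte at the lowest address.
So the memory order matches the most-significant-first order: 0F 9E 69 00 1F A8 AC 6F.

0F 9E 69 00 1F A8 AC 6F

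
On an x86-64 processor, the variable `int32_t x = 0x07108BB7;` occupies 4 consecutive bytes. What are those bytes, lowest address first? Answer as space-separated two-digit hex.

Split into bytes (most-significant first): 07 10 8B B7.
Little-endian: lowest address holds the least-significant byte.
So at ascending addresses the bytes are B7 8B 10 07.

B7 8B 10 07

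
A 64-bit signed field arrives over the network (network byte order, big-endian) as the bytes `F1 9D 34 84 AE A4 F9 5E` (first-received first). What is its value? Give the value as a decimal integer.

Big-endian stores the most-significant byte at the lowest address.
The bytes are already most-significant first: 0xF19D3484AEA4F95E.
Top bit is set, so as a signed 64-bit value this is 0xF19D3484AEA4F95E − 2^64 = -1036614594754971298.

-1036614594754971298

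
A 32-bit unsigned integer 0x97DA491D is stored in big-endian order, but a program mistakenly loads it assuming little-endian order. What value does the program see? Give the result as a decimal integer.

Stored big-endian, the bytes at ascending addresses are 97 DA 49 1D.
Read back as little-endian, the first byte is least significant, giving 0x1D49DA97.
0x1D49DA97 = 491379351.

491379351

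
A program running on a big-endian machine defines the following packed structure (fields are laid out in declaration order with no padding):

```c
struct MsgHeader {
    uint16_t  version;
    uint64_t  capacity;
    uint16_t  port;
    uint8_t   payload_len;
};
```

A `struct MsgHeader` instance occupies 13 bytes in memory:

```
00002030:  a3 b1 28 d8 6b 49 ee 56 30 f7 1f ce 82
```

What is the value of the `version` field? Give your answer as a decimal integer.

41905

`version` is the first field, at byte offset 0, occupying 2 bytes.
Bytes at offsets 0..1: A3 B1.
Big-endian: lowest address holds the most-significant byte.
The bytes are already most-significant first: 0xA3B1.
0xA3B1 = 41905.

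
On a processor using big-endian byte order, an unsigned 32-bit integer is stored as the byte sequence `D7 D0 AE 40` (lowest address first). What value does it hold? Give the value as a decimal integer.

Big-endian: lowest address holds the most-significant byte.
The bytes are already most-significant first: 0xD7D0AE40.
0xD7D0AE40 = 3620777536.

3620777536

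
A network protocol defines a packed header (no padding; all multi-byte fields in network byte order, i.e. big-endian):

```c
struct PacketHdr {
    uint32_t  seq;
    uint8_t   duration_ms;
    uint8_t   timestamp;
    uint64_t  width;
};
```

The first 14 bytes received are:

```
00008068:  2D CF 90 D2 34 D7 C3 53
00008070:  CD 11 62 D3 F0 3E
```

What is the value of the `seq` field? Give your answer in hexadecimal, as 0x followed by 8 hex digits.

0x2DCF90D2

`seq` is the first field, at byte offset 0, occupying 4 bytes.
Bytes at offsets 0..3: 2D CF 90 D2.
Big-endian stores the most-significant byte at the lowest address.
The bytes are already most-significant first: 0x2DCF90D2.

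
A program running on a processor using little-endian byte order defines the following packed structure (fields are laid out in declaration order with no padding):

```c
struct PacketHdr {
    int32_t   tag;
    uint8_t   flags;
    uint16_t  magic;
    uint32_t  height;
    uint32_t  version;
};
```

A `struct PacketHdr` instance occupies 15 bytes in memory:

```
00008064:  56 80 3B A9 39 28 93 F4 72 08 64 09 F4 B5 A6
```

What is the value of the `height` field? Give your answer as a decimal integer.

1678275316

`height` follows `tag` (4 B), `flags` (1 B), `magic` (2 B), so it starts at offset 4 + 1 + 2 = 7 and occupies 4 bytes.
Bytes at offsets 7..10: F4 72 08 64.
In little-endian order the low byte comes first in memory.
Reassemble most-significant byte first: 64 08 72 F4 → 0x640872F4.
0x640872F4 = 1678275316.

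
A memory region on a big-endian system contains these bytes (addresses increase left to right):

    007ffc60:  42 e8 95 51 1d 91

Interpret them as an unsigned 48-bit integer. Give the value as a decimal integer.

Big-endian stores the most-significant byte at the lowest address.
The bytes are already most-significant first: 0x42E895511D91.
0x42E895511D91 = 73566704967057.

73566704967057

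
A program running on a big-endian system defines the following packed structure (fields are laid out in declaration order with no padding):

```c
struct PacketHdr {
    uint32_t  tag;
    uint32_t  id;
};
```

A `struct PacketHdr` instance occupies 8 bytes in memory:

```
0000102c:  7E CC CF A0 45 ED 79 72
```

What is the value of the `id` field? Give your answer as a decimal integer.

1173191026

`id` follows `tag` (4 bytes), so it starts at byte offset 4 and occupies 4 bytes.
Bytes at offsets 4..7: 45 ED 79 72.
In big-endian order the high byte comes first in memory.
The bytes are already most-significant first: 0x45ED7972.
0x45ED7972 = 1173191026.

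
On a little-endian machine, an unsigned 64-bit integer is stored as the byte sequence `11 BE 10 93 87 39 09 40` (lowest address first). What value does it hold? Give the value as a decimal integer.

Little-endian stores the least-significant byte at the lowest address.
Reassemble most-significant byte first: 40 09 39 87 93 10 BE 11 → 0x400939879310BE11.
0x400939879310BE11 = 4614282547668499985.

4614282547668499985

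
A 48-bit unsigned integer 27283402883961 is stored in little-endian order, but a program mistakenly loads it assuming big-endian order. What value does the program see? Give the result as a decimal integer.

27283402883961 in 48-bit hexadecimal is 0x18D069898379.
Stored little-endian, the bytes at ascending addresses are 79 83 89 69 D0 18.
Read back as big-endian, the last byte is least significant, giving 0x79838969D018.
0x79838969D018 = 133605853089816.

133605853089816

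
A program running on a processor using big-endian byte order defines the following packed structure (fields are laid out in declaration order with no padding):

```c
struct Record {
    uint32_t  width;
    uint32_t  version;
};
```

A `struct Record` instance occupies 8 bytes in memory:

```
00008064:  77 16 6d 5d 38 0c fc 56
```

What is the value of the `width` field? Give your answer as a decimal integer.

`width` is the first field, at byte offset 0, occupying 4 bytes.
Bytes at offsets 0..3: 77 16 6D 5D.
In big-endian order the high byte comes first in memory.
The bytes are already most-significant first: 0x77166D5D.
0x77166D5D = 1997958493.

1997958493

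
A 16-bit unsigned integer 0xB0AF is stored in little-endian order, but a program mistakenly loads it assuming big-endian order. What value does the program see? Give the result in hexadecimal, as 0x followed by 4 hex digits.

0xAFB0

Stored little-endian, the bytes at ascending addresses are AF B0.
Read back as big-endian, the last byte is least significant, giving 0xAFB0.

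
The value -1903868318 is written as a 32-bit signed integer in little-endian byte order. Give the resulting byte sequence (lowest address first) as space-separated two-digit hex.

62 46 85 8E

Two's complement of -1903868318 in 32 bits: 1903868318 = 0x717AB99E; invert → 0x8E854661; add 1 → 0x8E854662.
Split into bytes (most-significant first): 8E 85 46 62.
In little-endian order the low byte comes first in memory.
So at ascending addresses the bytes are 62 46 85 8E.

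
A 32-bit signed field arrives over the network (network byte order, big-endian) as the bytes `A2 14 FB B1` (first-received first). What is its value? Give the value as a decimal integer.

-1575683151

Big-endian: lowest address holds the most-significant byte.
The bytes are already most-significant first: 0xA214FBB1.
Top bit is set, so as a signed 32-bit value this is 0xA214FBB1 − 2^32 = -1575683151.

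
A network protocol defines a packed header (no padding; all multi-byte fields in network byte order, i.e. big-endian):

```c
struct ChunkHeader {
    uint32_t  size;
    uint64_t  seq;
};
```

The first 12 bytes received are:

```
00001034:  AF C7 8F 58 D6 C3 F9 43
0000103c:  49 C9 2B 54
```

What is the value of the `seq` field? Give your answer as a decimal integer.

`seq` follows `size` (4 bytes), so it starts at byte offset 4 and occupies 8 bytes.
Bytes at offsets 4..11: D6 C3 F9 43 49 C9 2B 54.
Big-endian stores the most-significant byte at the lowest address.
The bytes are already most-significant first: 0xD6C3F94349C92B54.
0xD6C3F94349C92B54 = 15475486811971201876.

15475486811971201876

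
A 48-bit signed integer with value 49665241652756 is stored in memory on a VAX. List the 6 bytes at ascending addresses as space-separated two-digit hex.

14 1E 16 97 2B 2D

49665241652756 in hexadecimal, padded to 48 bits, is 0x2D2B97161E14.
Split into bytes (most-significant first): 2D 2B 97 16 1E 14.
Little-endian stores the least-significant byte at the lowest address.
So at ascending addresses the bytes are 14 1E 16 97 2B 2D.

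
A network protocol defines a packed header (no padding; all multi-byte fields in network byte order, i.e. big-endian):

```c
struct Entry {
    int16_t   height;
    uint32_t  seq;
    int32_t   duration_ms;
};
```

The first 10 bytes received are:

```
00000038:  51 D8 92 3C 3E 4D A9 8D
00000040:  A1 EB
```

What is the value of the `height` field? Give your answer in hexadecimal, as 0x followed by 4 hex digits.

`height` is the first field, at byte offset 0, occupying 2 bytes.
Bytes at offsets 0..1: 51 D8.
Big-endian stores the most-significant byte at the lowest address.
The bytes are already most-significant first: 0x51D8.

0x51D8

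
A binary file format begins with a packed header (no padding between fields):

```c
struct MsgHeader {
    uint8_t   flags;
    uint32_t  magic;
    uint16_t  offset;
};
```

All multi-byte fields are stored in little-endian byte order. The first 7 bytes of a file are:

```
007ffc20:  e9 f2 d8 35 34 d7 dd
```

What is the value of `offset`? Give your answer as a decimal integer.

56791

`offset` follows `flags` (1 B), `magic` (4 B), so it starts at offset 1 + 4 = 5 and occupies 2 bytes.
Bytes at offsets 5..6: D7 DD.
Little-endian: lowest address holds the least-significant byte.
Reassemble most-significant byte first: DD D7 → 0xDDD7.
0xDDD7 = 56791.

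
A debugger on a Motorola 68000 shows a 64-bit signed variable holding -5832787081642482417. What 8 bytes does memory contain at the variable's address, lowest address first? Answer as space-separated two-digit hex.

Two's complement of -5832787081642482417 in 64 bits: 5832787081642482417 = 0x50F238F283C99AF1; invert → 0xAF0DC70D7C36650E; add 1 → 0xAF0DC70D7C36650F.
Split into bytes (most-significant first): AF 0D C7 0D 7C 36 65 0F.
Big-endian: lowest address holds the most-significant byte.
So the memory order matches the most-significant-first order: AF 0D C7 0D 7C 36 65 0F.

AF 0D C7 0D 7C 36 65 0F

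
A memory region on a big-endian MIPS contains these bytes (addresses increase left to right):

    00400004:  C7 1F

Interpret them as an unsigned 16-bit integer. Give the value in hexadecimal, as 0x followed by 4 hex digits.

0xC71F

Big-endian stores the most-significant byte at the lowest address.
The bytes are already most-significant first: 0xC71F.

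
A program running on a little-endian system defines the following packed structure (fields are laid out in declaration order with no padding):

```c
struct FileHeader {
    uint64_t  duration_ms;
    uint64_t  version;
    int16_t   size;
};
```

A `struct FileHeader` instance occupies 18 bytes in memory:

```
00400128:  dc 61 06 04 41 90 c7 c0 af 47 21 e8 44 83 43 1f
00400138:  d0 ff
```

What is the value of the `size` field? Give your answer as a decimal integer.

-48

`size` follows `duration_ms` (8 B), `version` (8 B), so it starts at offset 8 + 8 = 16 and occupies 2 bytes.
Bytes at offsets 16..17: D0 FF.
Little-endian: lowest address holds the least-significant byte.
Reassemble most-significant byte first: FF D0 → 0xFFD0.
Top bit is set, so as a signed 16-bit value this is 0xFFD0 − 2^16 = -48.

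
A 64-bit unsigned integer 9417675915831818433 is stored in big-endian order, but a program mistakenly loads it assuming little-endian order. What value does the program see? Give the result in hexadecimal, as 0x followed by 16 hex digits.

9417675915831818433 in 64-bit hexadecimal is 0x82B24E5934E838C1.
Stored big-endian, the bytes at ascending addresses are 82 B2 4E 59 34 E8 38 C1.
Read back as little-endian, the first byte is least significant, giving 0xC138E834594EB282.

0xC138E834594EB282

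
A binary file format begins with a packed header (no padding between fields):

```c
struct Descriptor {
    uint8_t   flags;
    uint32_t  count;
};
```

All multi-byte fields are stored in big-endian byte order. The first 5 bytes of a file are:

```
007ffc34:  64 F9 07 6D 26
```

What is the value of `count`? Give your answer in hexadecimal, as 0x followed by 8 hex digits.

`count` follows `flags` (1 byte), so it starts at byte offset 1 and occupies 4 bytes.
Bytes at offsets 1..4: F9 07 6D 26.
In big-endian order the high byte comes first in memory.
The bytes are already most-significant first: 0xF9076D26.

0xF9076D26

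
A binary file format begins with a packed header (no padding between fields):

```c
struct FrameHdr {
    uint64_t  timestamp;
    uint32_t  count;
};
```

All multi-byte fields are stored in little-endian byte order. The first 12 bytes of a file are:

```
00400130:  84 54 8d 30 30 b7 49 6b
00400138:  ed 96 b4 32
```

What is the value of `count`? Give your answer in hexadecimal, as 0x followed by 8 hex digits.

0x32B496ED

`count` follows `timestamp` (8 bytes), so it starts at byte offset 8 and occupies 4 bytes.
Bytes at offsets 8..11: ED 96 B4 32.
Little-endian stores the least-significant byte at the lowest address.
Reassemble most-significant byte first: 32 B4 96 ED → 0x32B496ED.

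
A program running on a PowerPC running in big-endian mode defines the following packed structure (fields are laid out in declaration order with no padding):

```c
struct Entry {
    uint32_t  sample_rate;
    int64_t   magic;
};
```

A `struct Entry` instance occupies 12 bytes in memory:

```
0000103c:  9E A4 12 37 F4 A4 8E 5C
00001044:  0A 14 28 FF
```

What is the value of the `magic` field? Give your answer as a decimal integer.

-818372706317358849

`magic` follows `sample_rate` (4 bytes), so it starts at byte offset 4 and occupies 8 bytes.
Bytes at offsets 4..11: F4 A4 8E 5C 0A 14 28 FF.
Big-endian stores the most-significant byte at the lowest address.
The bytes are already most-significant first: 0xF4A48E5C0A1428FF.
Top bit is set, so as a signed 64-bit value this is 0xF4A48E5C0A1428FF − 2^64 = -818372706317358849.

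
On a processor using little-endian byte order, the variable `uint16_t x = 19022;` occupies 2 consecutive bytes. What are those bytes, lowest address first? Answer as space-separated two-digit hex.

19022 in hexadecimal, padded to 16 bits, is 0x4A4E.
Split into bytes (most-significant first): 4A 4E.
In little-endian order the low byte comes first in memory.
So at ascending addresses the bytes are 4E 4A.

4E 4A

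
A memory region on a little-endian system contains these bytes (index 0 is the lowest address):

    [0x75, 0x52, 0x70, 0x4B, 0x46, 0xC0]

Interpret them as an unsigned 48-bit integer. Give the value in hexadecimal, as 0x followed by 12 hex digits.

Little-endian: lowest address holds the least-significant byte.
Reassemble most-significant byte first: C0 46 4B 70 52 75 → 0xC0464B705275.

0xC0464B705275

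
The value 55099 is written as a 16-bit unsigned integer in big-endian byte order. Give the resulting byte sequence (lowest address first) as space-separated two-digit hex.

55099 in hexadecimal, padded to 16 bits, is 0xD73B.
Split into bytes (most-significant first): D7 3B.
Big-endian: lowest address holds the most-significant byte.
So the memory order matches the most-significant-first order: D7 3B.

D7 3B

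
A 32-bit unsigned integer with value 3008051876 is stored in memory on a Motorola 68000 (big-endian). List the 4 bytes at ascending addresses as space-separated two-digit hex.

3008051876 in hexadecimal, padded to 32 bits, is 0xB34B3AA4.
Split into bytes (most-significant first): B3 4B 3A A4.
Big-endian: lowest address holds the most-significant byte.
So the memory order matches the most-significant-first order: B3 4B 3A A4.

B3 4B 3A A4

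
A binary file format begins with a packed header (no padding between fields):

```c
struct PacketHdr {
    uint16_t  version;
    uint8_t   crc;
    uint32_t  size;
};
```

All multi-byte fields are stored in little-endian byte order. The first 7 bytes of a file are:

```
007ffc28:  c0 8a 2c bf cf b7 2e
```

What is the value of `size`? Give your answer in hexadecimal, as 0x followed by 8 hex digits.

0x2EB7CFBF

`size` follows `version` (2 B), `crc` (1 B), so it starts at offset 2 + 1 = 3 and occupies 4 bytes.
Bytes at offsets 3..6: BF CF B7 2E.
Little-endian stores the least-significant byte at the lowest address.
Reassemble most-significant byte first: 2E B7 CF BF → 0x2EB7CFBF.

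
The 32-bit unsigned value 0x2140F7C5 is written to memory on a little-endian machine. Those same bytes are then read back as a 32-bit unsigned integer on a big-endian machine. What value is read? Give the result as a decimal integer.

Stored little-endian, the bytes at ascending addresses are C5 F7 40 21.
Read back as big-endian, the last byte is least significant, giving 0xC5F74021.
0xC5F74021 = 3321315361.

3321315361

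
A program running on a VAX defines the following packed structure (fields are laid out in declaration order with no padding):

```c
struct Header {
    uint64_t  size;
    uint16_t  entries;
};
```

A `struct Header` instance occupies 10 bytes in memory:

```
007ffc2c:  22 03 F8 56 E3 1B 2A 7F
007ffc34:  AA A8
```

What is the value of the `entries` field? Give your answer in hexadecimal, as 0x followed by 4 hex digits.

`entries` follows `size` (8 bytes), so it starts at byte offset 8 and occupies 2 bytes.
Bytes at offsets 8..9: AA A8.
Little-endian stores the least-significant byte at the lowest address.
Reassemble most-significant byte first: A8 AA → 0xA8AA.

0xA8AA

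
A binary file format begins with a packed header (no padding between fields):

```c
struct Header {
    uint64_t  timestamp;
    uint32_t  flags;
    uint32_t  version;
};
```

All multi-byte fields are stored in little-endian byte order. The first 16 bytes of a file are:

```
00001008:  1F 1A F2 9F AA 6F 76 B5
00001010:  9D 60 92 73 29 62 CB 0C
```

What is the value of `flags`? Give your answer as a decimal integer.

`flags` follows `timestamp` (8 bytes), so it starts at byte offset 8 and occupies 4 bytes.
Bytes at offsets 8..11: 9D 60 92 73.
Little-endian: lowest address holds the least-significant byte.
Reassemble most-significant byte first: 73 92 60 9D → 0x7392609D.
0x7392609D = 1938972829.

1938972829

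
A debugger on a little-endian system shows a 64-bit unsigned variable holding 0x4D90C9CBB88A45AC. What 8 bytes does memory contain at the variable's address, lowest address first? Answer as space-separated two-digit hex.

AC 45 8A B8 CB C9 90 4D

Split into bytes (most-significant first): 4D 90 C9 CB B8 8A 45 AC.
In little-endian order the low byte comes first in memory.
So at ascending addresses the bytes are AC 45 8A B8 CB C9 90 4D.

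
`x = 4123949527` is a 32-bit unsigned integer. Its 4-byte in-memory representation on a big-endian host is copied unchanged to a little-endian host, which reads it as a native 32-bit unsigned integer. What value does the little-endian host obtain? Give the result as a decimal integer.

3615084277

4123949527 in 32-bit hexadecimal is 0xF5CE79D7.
Stored big-endian, the bytes at ascending addresses are F5 CE 79 D7.
Read back as little-endian, the first byte is least significant, giving 0xD779CEF5.
0xD779CEF5 = 3615084277.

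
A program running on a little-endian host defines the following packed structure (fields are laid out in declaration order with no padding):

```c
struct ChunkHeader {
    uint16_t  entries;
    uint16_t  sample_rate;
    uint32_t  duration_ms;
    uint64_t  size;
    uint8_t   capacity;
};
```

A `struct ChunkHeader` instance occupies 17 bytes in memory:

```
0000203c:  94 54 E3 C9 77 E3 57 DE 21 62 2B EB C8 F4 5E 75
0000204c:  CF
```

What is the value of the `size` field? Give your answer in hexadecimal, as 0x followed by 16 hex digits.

`size` follows `entries` (2 B), `sample_rate` (2 B), `duration_ms` (4 B), so it starts at offset 2 + 2 + 4 = 8 and occupies 8 bytes.
Bytes at offsets 8..15: 21 62 2B EB C8 F4 5E 75.
Little-endian: lowest address holds the least-significant byte.
Reassemble most-significant byte first: 75 5E F4 C8 EB 2B 62 21 → 0x755EF4C8EB2B6221.

0x755EF4C8EB2B6221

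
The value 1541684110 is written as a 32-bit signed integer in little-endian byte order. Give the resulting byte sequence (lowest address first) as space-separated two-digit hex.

1541684110 in hexadecimal, padded to 32 bits, is 0x5BE43B8E.
Split into bytes (most-significant first): 5B E4 3B 8E.
In little-endian order the low byte comes first in memory.
So at ascending addresses the bytes are 8E 3B E4 5B.

8E 3B E4 5B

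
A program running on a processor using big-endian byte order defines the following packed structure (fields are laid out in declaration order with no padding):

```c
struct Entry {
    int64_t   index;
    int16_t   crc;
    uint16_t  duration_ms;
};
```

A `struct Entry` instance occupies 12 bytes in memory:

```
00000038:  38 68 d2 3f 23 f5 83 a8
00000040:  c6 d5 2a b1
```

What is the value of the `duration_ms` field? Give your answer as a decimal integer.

`duration_ms` follows `index` (8 B), `crc` (2 B), so it starts at offset 8 + 2 = 10 and occupies 2 bytes.
Bytes at offsets 10..11: 2A B1.
Big-endian: lowest address holds the most-significant byte.
The bytes are already most-significant first: 0x2AB1.
0x2AB1 = 10929.

10929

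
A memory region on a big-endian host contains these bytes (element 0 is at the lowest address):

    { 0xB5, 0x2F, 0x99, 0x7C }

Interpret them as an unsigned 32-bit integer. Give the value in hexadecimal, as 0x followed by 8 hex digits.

In big-endian order the high byte comes first in memory.
The bytes are already most-significant first: 0xB52F997C.

0xB52F997C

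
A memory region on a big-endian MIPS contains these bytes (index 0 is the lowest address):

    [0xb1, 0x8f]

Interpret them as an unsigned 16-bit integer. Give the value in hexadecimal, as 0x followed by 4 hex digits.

Big-endian: lowest address holds the most-significant byte.
The bytes are already most-significant first: 0xB18F.

0xB18F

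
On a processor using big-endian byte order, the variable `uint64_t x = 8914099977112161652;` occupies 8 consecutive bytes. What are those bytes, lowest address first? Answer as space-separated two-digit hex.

7B B5 3E B3 44 16 8D 74

8914099977112161652 in hexadecimal, padded to 64 bits, is 0x7BB53EB344168D74.
Split into bytes (most-significant first): 7B B5 3E B3 44 16 8D 74.
In big-endian order the high byte comes first in memory.
So the memory order matches the most-significant-first order: 7B B5 3E B3 44 16 8D 74.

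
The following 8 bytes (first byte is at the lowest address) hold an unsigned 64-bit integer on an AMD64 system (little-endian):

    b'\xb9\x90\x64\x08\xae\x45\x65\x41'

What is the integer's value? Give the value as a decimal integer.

Little-endian stores the least-significant byte at the lowest address.
Reassemble most-significant byte first: 41 65 45 AE 08 64 90 B9 → 0x416545AE086490B9.
0x416545AE086490B9 = 4712249198880526521.

4712249198880526521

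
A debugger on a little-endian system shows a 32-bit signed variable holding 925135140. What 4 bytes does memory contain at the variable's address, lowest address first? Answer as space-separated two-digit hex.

24 71 24 37

925135140 in hexadecimal, padded to 32 bits, is 0x37247124.
Split into bytes (most-significant first): 37 24 71 24.
Little-endian: lowest address holds the least-significant byte.
So at ascending addresses the bytes are 24 71 24 37.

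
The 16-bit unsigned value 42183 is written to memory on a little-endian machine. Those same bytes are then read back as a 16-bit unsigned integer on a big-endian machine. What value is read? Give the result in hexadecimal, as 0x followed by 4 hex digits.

0xC7A4

42183 in 16-bit hexadecimal is 0xA4C7.
Stored little-endian, the bytes at ascending addresses are C7 A4.
Read back as big-endian, the last byte is least significant, giving 0xC7A4.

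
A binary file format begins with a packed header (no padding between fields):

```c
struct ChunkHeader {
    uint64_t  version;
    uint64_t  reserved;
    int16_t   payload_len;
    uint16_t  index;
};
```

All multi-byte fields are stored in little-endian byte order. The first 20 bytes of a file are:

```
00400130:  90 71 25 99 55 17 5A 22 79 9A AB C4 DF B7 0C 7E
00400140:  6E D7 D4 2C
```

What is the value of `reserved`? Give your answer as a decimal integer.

`reserved` follows `version` (8 bytes), so it starts at byte offset 8 and occupies 8 bytes.
Bytes at offsets 8..15: 79 9A AB C4 DF B7 0C 7E.
Little-endian: lowest address holds the least-significant byte.
Reassemble most-significant byte first: 7E 0C B7 DF C4 AB 9A 79 → 0x7E0CB7DFC4AB9A79.
0x7E0CB7DFC4AB9A79 = 9082836720204618361.

9082836720204618361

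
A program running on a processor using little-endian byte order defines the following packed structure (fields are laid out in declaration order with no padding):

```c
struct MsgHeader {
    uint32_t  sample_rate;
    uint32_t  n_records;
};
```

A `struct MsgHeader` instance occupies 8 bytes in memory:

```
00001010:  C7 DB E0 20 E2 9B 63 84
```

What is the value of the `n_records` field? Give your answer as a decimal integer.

`n_records` follows `sample_rate` (4 bytes), so it starts at byte offset 4 and occupies 4 bytes.
Bytes at offsets 4..7: E2 9B 63 84.
Little-endian: lowest address holds the least-significant byte.
Reassemble most-significant byte first: 84 63 9B E2 → 0x84639BE2.
0x84639BE2 = 2221120482.

2221120482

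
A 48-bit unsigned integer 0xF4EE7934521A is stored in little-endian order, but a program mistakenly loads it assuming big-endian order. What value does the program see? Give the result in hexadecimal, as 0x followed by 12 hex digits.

0x1A523479EEF4

Stored little-endian, the bytes at ascending addresses are 1A 52 34 79 EE F4.
Read back as big-endian, the last byte is least significant, giving 0x1A523479EEF4.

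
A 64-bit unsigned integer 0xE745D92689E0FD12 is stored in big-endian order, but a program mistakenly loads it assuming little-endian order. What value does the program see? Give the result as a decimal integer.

Stored big-endian, the bytes at ascending addresses are E7 45 D9 26 89 E0 FD 12.
Read back as little-endian, the first byte is least significant, giving 0x12FDE08926D945E7.
0x12FDE08926D945E7 = 1368496741457413607.

1368496741457413607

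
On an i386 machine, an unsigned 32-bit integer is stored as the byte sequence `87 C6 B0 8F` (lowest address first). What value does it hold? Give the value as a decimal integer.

Little-endian: lowest address holds the least-significant byte.
Reassemble most-significant byte first: 8F B0 C6 87 → 0x8FB0C687.
0x8FB0C687 = 2410727047.

2410727047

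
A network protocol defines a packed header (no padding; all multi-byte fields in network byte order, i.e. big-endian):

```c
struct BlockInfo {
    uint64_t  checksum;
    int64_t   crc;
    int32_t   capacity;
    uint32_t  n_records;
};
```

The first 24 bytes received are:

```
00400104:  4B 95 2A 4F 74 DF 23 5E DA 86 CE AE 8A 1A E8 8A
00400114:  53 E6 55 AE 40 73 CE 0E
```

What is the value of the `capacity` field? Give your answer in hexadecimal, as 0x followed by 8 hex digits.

`capacity` follows `checksum` (8 B), `crc` (8 B), so it starts at offset 8 + 8 = 16 and occupies 4 bytes.
Bytes at offsets 16..19: 53 E6 55 AE.
Big-endian stores the most-significant byte at the lowest address.
The bytes are already most-significant first: 0x53E655AE.

0x53E655AE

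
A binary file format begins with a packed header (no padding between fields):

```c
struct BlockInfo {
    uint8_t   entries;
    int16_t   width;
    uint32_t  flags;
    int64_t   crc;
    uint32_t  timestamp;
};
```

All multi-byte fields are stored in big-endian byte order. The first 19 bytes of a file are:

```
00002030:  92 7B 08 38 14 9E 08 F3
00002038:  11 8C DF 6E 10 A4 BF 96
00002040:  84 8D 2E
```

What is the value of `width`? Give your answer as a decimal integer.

31496

`width` follows `entries` (1 byte), so it starts at byte offset 1 and occupies 2 bytes.
Bytes at offsets 1..2: 7B 08.
Big-endian stores the most-significant byte at the lowest address.
The bytes are already most-significant first: 0x7B08.
0x7B08 = 31496.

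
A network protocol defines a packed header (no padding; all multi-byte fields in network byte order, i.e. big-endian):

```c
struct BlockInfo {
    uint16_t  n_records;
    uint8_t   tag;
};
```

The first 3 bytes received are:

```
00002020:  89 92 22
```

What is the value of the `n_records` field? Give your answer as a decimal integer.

`n_records` is the first field, at byte offset 0, occupying 2 bytes.
Bytes at offsets 0..1: 89 92.
Big-endian stores the most-significant byte at the lowest address.
The bytes are already most-significant first: 0x8992.
0x8992 = 35218.

35218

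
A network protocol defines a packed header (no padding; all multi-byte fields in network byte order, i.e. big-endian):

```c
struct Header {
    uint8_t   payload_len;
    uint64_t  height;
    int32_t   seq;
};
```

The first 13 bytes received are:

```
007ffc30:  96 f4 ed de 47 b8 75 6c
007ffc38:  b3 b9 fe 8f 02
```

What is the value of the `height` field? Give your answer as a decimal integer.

17649006914353589427

`height` follows `payload_len` (1 byte), so it starts at byte offset 1 and occupies 8 bytes.
Bytes at offsets 1..8: F4 ED DE 47 B8 75 6C B3.
Big-endian stores the most-significant byte at the lowest address.
The bytes are already most-significant first: 0xF4EDDE47B8756CB3.
0xF4EDDE47B8756CB3 = 17649006914353589427.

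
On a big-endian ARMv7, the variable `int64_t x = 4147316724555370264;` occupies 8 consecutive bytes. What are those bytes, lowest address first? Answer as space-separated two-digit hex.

4147316724555370264 in hexadecimal, padded to 64 bits, is 0x398E3A966A28CF18.
Split into bytes (most-significant first): 39 8E 3A 96 6A 28 CF 18.
Big-endian stores the most-significant byte at the lowest address.
So the memory order matches the most-significant-first order: 39 8E 3A 96 6A 28 CF 18.

39 8E 3A 96 6A 28 CF 18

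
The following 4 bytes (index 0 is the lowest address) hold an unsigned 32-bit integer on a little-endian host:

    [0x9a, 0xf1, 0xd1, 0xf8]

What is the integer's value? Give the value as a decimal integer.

Little-endian stores the least-significant byte at the lowest address.
Reassemble most-significant byte first: F8 D1 F1 9A → 0xF8D1F19A.
0xF8D1F19A = 4174508442.

4174508442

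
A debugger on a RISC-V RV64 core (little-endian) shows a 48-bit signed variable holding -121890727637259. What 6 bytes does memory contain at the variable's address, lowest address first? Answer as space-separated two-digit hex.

Two's complement of -121890727637259 in 48 bits: 121890727637259 = 0x6EDBE585B10B; invert → 0x91241A7A4EF4; add 1 → 0x91241A7A4EF5.
Split into bytes (most-significant first): 91 24 1A 7A 4E F5.
Little-endian: lowest address holds the least-significant byte.
So at ascending addresses the bytes are F5 4E 7A 1A 24 91.

F5 4E 7A 1A 24 91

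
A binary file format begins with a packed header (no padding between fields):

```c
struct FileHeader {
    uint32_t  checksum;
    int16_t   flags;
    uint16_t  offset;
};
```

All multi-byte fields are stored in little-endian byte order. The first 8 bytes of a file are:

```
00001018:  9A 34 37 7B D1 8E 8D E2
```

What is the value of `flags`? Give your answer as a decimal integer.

`flags` follows `checksum` (4 bytes), so it starts at byte offset 4 and occupies 2 bytes.
Bytes at offsets 4..5: D1 8E.
Little-endian: lowest address holds the least-significant byte.
Reassemble most-significant byte first: 8E D1 → 0x8ED1.
Top bit is set, so as a signed 16-bit value this is 0x8ED1 − 2^16 = -28975.

-28975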